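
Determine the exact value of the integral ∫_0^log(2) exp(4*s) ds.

15/4

Let u = exp(s), so du = exp(s) ds. When s = 0, u = 1; when s = log(2), u = 2.
The integral becomes ∫ u**3 du from 1 to 2, with antiderivative u**4/4.
Back in s: F(s) = exp(4*s)/4.
Then F(log(2)) - F(0) = (4) - (1/4) = 15/4.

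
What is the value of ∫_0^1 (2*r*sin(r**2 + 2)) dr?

Let u = r**2 + 2, so du = 2*r dr. When r = 0, u = 2; when r = 1, u = 3.
The integral becomes ∫ sin(u) du from 2 to 3, with antiderivative -cos(u).
Back in r: F(r) = -cos(r**2 + 2).
Then F(1) - F(0) = (-cos(3)) - (-cos(2)) = cos(2) - cos(3).

cos(2) - cos(3)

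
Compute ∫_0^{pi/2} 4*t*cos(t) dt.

-4 + 2*pi

Integrate by parts once (u = t, dv = 4*cos(t) dt).
An antiderivative is F(t) = 4*t*sin(t) + 4*cos(t).
Then F(pi/2) - F(0) = (2*pi) - (4) = -4 + 2*pi.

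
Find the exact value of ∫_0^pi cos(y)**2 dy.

pi/2

Use the identity cos^2(y) = (1 + cos(2*y))/2.
An antiderivative is F(y) = y/2 + sin(2*y)/4.
Then F(pi) - F(0) = (pi/2) - (0) = pi/2.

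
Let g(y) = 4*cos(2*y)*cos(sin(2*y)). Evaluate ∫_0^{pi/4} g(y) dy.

2*sin(1)

Let u = sin(2*y), so du = 2*cos(2*y) dy. When y = 0, u = 0; when y = pi/4, u = 1.
The integral becomes 2·∫ cos(u) du from 0 to 1, with antiderivative 2*sin(u).
Back in y: F(y) = 2*sin(sin(2*y)).
Then F(pi/4) - F(0) = (2*sin(1)) - (0) = 2*sin(1).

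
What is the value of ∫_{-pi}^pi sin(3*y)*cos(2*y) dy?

Use the identity sin(3*y)cos(2*y) = [sin(5*y) + sin(y)]/2.
An antiderivative is F(y) = -cos(y)/2 - cos(5*y)/10.
Then F(pi) - F(-pi) = (3/5) - (3/5) = 0.

0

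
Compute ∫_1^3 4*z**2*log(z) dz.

-104/9 + 36*log(3)

Integrate by parts once (u = ln z, dv = 4*z**2 dz).
An antiderivative is F(z) = 4*z**3*(3*log(z) - 1)/9.
Then F(3) - F(1) = (-12 + 36*log(3)) - (-4/9) = -104/9 + 36*log(3).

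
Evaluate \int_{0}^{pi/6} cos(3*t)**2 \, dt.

pi/12

Use the identity cos^2(3*t) = (1 + cos(6*t))/2.
An antiderivative is F(t) = t/2 + sin(6*t)/12.
Then F(pi/6) - F(0) = (pi/12) - (0) = pi/12.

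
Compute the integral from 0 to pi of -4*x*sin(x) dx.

Integrate by parts once (u = x, dv = -4*sin(x) dx).
An antiderivative is F(x) = 4*x*cos(x) - 4*sin(x).
Then F(pi) - F(0) = (-4*pi) - (0) = -4*pi.

-4*pi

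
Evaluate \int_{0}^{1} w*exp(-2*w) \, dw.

Integrate by parts once (u = w, dv = exp(-2*w) dw).
An antiderivative is F(w) = (-2*w - 1)*exp(-2*w)/4.
Then F(1) - F(0) = (-3*exp(-2)/4) - (-1/4) = (-3 + exp(2))*exp(-2)/4.

(-3 + exp(2))*exp(-2)/4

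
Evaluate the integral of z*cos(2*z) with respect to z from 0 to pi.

Integrate by parts once (u = z, dv = cos(2*z) dz).
An antiderivative is F(z) = z*sin(2*z)/2 + cos(2*z)/4.
Then F(pi) - F(0) = (1/4) - (1/4) = 0.

0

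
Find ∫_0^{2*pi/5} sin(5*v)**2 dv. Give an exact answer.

pi/5

Use the identity sin^2(5*v) = (1 - cos(10*v))/2.
An antiderivative is F(v) = v/2 - sin(10*v)/20.
Then F(2*pi/5) - F(0) = (pi/5) - (0) = pi/5.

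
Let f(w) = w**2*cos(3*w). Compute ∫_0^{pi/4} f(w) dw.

Integrate by parts twice (u = w^2, dv = cos(3*w) dw).
An antiderivative is F(w) = w**2*sin(3*w)/3 + 2*w*cos(3*w)/9 - 2*sin(3*w)/27.
Then F(pi/4) - F(0) = (sqrt(2)*(-24*pi - 32 + 9*pi**2)/864) - (0) = sqrt(2)*(-24*pi - 32 + 9*pi**2)/864.

sqrt(2)*(-24*pi - 32 + 9*pi**2)/864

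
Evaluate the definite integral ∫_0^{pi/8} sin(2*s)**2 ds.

Use the identity sin^2(2*s) = (1 - cos(4*s))/2.
An antiderivative is F(s) = s/2 - sin(4*s)/8.
Then F(pi/8) - F(0) = (-1/8 + pi/16) - (0) = -1/8 + pi/16.

-1/8 + pi/16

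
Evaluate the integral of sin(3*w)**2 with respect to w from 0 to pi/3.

pi/6

Use the identity sin^2(3*w) = (1 - cos(6*w))/2.
An antiderivative is F(w) = w/2 - sin(6*w)/12.
Then F(pi/3) - F(0) = (pi/6) - (0) = pi/6.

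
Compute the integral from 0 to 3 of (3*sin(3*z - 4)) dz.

cos(4) - cos(5)

Let u = 3*z - 4, so du = 3 dz. When z = 0, u = -4; when z = 3, u = 5.
The integral becomes ∫ sin(u) du from -4 to 5, with antiderivative -cos(u).
Back in z: F(z) = -cos(3*z - 4).
Then F(3) - F(0) = (-cos(5)) - (-cos(4)) = cos(4) - cos(5).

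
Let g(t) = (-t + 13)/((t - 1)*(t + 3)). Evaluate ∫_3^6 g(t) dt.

-4*log(3) + log(2) + 3*log(5)

Factor the denominator: t**2 + 2*t - 3 = (t + 3)(t - 1).
Partial fractions: (-t + 13)/((t - 1)*(t + 3)) = -4/(t + 3) + 3/(t - 1).
An antiderivative is F(t) = 3*log(t - 1) - 4*log(t + 3).
Then F(6) - F(3) = (-8*log(3) + 3*log(5)) - (-4*log(3) - log(2)) = -4*log(3) + log(2) + 3*log(5).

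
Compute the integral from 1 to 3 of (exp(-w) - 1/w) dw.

An antiderivative is F(w) = -log(w) - exp(-w).
Then F(3) - F(1) = (-log(3) - exp(-3)) - (-exp(-1)) = -log(3) - exp(-3) + exp(-1).

-log(3) - exp(-3) + exp(-1)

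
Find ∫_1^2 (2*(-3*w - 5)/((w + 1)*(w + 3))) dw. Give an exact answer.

Factor the denominator: w**2 + 4*w + 3 = (w + 3)(w + 1).
Partial fractions: 2*(-3*w - 5)/((w + 1)*(w + 3)) = -4/(w + 3) - 2/(w + 1).
An antiderivative is F(w) = -2*log(w + 1) - 4*log(w + 3).
Then F(2) - F(1) = (-4*log(5) - 2*log(3)) - (-10*log(2)) = -4*log(5) - 2*log(3) + 10*log(2).

-4*log(5) - 2*log(3) + 10*log(2)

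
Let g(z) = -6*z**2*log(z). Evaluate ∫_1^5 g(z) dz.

248/3 - 250*log(5)

Integrate by parts once (u = ln z, dv = -6*z**2 dz).
An antiderivative is F(z) = -2*z**3*(3*log(z) - 1)/3.
Then F(5) - F(1) = (250/3 - 250*log(5)) - (2/3) = 248/3 - 250*log(5).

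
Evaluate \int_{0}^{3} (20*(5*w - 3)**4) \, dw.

Let u = 5*w - 3, so du = 5 dw. When w = 0, u = -3; when w = 3, u = 12.
The integral becomes 4·∫ u**4 du from -3 to 12, with antiderivative 4*u**5/5.
Back in w: F(w) = 4*(5*w - 3)**5/5.
Then F(3) - F(0) = (995328/5) - (-972/5) = 199260.

199260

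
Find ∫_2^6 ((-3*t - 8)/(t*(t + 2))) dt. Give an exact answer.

Factor the denominator: t**2 + 2*t = (t + 2)t.
Partial fractions: (-3*t - 8)/(t*(t + 2)) = 1/(t + 2) - 4/t.
An antiderivative is F(t) = -4*log(t) + log(t + 2).
Then F(6) - F(2) = (-4*log(3) - log(2)) - (-log(4)) = log(2/81).

log(2/81)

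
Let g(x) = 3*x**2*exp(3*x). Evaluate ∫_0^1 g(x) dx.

Integrate by parts twice (u = x^2, dv = 3*exp(3*x) dx).
An antiderivative is F(x) = (9*x**2 - 6*x + 2)*exp(3*x)/9.
Then F(1) - F(0) = (5*exp(3)/9) - (2/9) = -2/9 + 5*exp(3)/9.

-2/9 + 5*exp(3)/9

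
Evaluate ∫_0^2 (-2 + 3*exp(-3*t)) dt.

-3 - exp(-6)

An antiderivative is F(t) = -2*t - exp(-3*t).
Then F(2) - F(0) = (-4 - exp(-6)) - (-1) = -3 - exp(-6).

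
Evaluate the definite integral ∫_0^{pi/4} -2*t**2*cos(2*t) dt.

1/2 - pi**2/16

Integrate by parts twice (u = t^2, dv = -2*cos(2*t) dt).
An antiderivative is F(t) = -t**2*sin(2*t) - t*cos(2*t) + sin(2*t)/2.
Then F(pi/4) - F(0) = (1/2 - pi**2/16) - (0) = 1/2 - pi**2/16.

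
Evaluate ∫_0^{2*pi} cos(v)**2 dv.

Use the identity cos^2(v) = (1 + cos(2*v))/2.
An antiderivative is F(v) = v/2 + sin(2*v)/4.
Then F(2*pi) - F(0) = (pi) - (0) = pi.

pi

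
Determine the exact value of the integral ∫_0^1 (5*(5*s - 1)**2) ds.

65/3

Let u = 5*s - 1, so du = 5 ds. When s = 0, u = -1; when s = 1, u = 4.
The integral becomes ∫ u**2 du from -1 to 4, with antiderivative u**3/3.
Back in s: F(s) = (5*s - 1)**3/3.
Then F(1) - F(0) = (64/3) - (-1/3) = 65/3.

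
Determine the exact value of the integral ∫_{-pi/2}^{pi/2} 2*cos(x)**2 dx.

pi

Use the identity cos^2(x) = (1 + cos(2*x))/2.
An antiderivative is F(x) = x + sin(2*x)/2.
Then F(pi/2) - F(-pi/2) = (pi/2) - (-pi/2) = pi.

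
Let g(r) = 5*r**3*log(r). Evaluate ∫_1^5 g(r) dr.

-195 + 3125*log(5)/4

Integrate by parts once (u = ln r, dv = 5*r**3 dr).
An antiderivative is F(r) = 5*r**4*(4*log(r) - 1)/16.
Then F(5) - F(1) = (-3125/16 + 3125*log(5)/4) - (-5/16) = -195 + 3125*log(5)/4.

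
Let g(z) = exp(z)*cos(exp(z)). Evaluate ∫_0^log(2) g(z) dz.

Let u = exp(z), so du = exp(z) dz. When z = 0, u = 1; when z = log(2), u = 2.
The integral becomes ∫ cos(u) du from 1 to 2, with antiderivative sin(u).
Back in z: F(z) = sin(exp(z)).
Then F(log(2)) - F(0) = (sin(2)) - (sin(1)) = -sin(1) + sin(2).

-sin(1) + sin(2)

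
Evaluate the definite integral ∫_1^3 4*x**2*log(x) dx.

Integrate by parts once (u = ln x, dv = 4*x**2 dx).
An antiderivative is F(x) = 4*x**3*(3*log(x) - 1)/9.
Then F(3) - F(1) = (-12 + 36*log(3)) - (-4/9) = -104/9 + 36*log(3).

-104/9 + 36*log(3)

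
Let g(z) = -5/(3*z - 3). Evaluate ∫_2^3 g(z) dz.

-5*log(2)/3

An antiderivative is F(z) = -5*log(3*z - 3)/3.
Then F(3) - F(2) = (-5*log(6)/3) - (-5*log(3)/3) = -5*log(2)/3.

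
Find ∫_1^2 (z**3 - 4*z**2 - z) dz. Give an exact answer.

By the power rule, an antiderivative is F(z) = z**4/4 - 4*z**3/3 - z**2/2.
Then F(2) - F(1) = (-26/3) - (-19/12) = -85/12.

-85/12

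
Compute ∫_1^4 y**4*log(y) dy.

Integrate by parts once (u = ln y, dv = y**4 dy).
An antiderivative is F(y) = y**5*(5*log(y) - 1)/25.
Then F(4) - F(1) = (-1024/25 + 2048*log(2)/5) - (-1/25) = -1023/25 + 2048*log(2)/5.

-1023/25 + 2048*log(2)/5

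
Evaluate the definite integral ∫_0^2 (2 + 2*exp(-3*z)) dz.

14/3 - 2*exp(-6)/3

An antiderivative is F(z) = 2*z - 2*exp(-3*z)/3.
Then F(2) - F(0) = (4 - 2*exp(-6)/3) - (-2/3) = 14/3 - 2*exp(-6)/3.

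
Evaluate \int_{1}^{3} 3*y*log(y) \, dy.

Integrate by parts once (u = ln y, dv = 3*y dy).
An antiderivative is F(y) = 3*y**2*(2*log(y) - 1)/4.
Then F(3) - F(1) = (-27/4 + 27*log(3)/2) - (-3/4) = -6 + 27*log(3)/2.

-6 + 27*log(3)/2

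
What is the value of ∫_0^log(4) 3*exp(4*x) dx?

765/4

Let u = exp(x), so du = exp(x) dx. When x = 0, u = 1; when x = log(4), u = 4.
The integral becomes 3·∫ u**3 du from 1 to 4, with antiderivative 3*u**4/4.
Back in x: F(x) = 3*exp(4*x)/4.
Then F(log(4)) - F(0) = (192) - (3/4) = 765/4.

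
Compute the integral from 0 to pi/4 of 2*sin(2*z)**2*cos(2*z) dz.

1/3

Let u = sin(2*z), so du = 2*cos(2*z) dz. When z = 0, u = 0; when z = pi/4, u = 1.
The integral becomes ∫ u**2 du from 0 to 1, with antiderivative u**3/3.
Back in z: F(z) = sin(2*z)**3/3.
Then F(pi/4) - F(0) = (1/3) - (0) = 1/3.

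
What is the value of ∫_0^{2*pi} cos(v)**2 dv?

Use the identity cos^2(v) = (1 + cos(2*v))/2.
An antiderivative is F(v) = v/2 + sin(2*v)/4.
Then F(2*pi) - F(0) = (pi) - (0) = pi.

pi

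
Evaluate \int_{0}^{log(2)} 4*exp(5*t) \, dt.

Let u = exp(t), so du = exp(t) dt. When t = 0, u = 1; when t = log(2), u = 2.
The integral becomes 4·∫ u**4 du from 1 to 2, with antiderivative 4*u**5/5.
Back in t: F(t) = 4*exp(5*t)/5.
Then F(log(2)) - F(0) = (128/5) - (4/5) = 124/5.

124/5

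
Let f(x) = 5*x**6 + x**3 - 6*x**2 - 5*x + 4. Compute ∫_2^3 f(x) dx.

40333/28

By the power rule, an antiderivative is F(x) = 5*x**7/7 + x**4/4 - 2*x**3 - 5*x**2/2 + 4*x.
Then F(3) - F(2) = (42501/28) - (542/7) = 40333/28.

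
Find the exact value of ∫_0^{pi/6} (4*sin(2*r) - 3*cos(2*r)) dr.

1 - 3*sqrt(3)/4

An antiderivative is F(r) = -3*sin(2*r)/2 - 2*cos(2*r).
Then F(pi/6) - F(0) = (-3*sqrt(3)/4 - 1) - (-2) = 1 - 3*sqrt(3)/4.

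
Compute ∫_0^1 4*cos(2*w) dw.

2*sin(2)

Let u = 2*w, so du = 2 dw. When w = 0, u = 0; when w = 1, u = 2.
The integral becomes 2·∫ cos(u) du from 0 to 2, with antiderivative 2*sin(u).
Back in w: F(w) = 2*sin(2*w).
Then F(1) - F(0) = (2*sin(2)) - (0) = 2*sin(2).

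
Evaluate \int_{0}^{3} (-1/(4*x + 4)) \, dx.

-log(2)/2

An antiderivative is F(x) = -log(4*x + 4)/4.
Then F(3) - F(0) = (-log(2)) - (-log(2)/2) = -log(2)/2.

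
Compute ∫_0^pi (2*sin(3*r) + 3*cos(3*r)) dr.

4/3

An antiderivative is F(r) = sin(3*r) - 2*cos(3*r)/3.
Then F(pi) - F(0) = (2/3) - (-2/3) = 4/3.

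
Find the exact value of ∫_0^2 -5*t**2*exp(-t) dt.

-10 + 50*exp(-2)

Integrate by parts twice (u = t^2, dv = -5*exp(-t) dt).
An antiderivative is F(t) = (5*t**2 + 10*t + 10)*exp(-t).
Then F(2) - F(0) = (50*exp(-2)) - (10) = -10 + 50*exp(-2).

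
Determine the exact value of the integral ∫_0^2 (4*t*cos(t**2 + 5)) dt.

Let u = t**2 + 5, so du = 2*t dt. When t = 0, u = 5; when t = 2, u = 9.
The integral becomes 2·∫ cos(u) du from 5 to 9, with antiderivative 2*sin(u).
Back in t: F(t) = 2*sin(t**2 + 5).
Then F(2) - F(0) = (2*sin(9)) - (2*sin(5)) = 2*sin(9) - 2*sin(5).

2*sin(9) - 2*sin(5)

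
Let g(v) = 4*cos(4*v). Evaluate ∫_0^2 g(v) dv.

Let u = 4*v, so du = 4 dv. When v = 0, u = 0; when v = 2, u = 8.
The integral becomes ∫ cos(u) du from 0 to 8, with antiderivative sin(u).
Back in v: F(v) = sin(4*v).
Then F(2) - F(0) = (sin(8)) - (0) = sin(8).

sin(8)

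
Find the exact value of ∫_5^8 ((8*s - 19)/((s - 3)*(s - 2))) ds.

Factor the denominator: s**2 - 5*s + 6 = (s - 2)(s - 3).
Partial fractions: (8*s - 19)/((s - 3)*(s - 2)) = 3/(s - 2) + 5/(s - 3).
An antiderivative is F(s) = 5*log(s - 3) + 3*log(s - 2).
Then F(8) - F(5) = (3*log(2) + 3*log(3) + 5*log(5)) - (3*log(3) + 5*log(2)) = -2*log(2) + 5*log(5).

-2*log(2) + 5*log(5)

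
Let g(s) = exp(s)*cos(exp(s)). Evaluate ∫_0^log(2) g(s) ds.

-sin(1) + sin(2)

Let u = exp(s), so du = exp(s) ds. When s = 0, u = 1; when s = log(2), u = 2.
The integral becomes ∫ cos(u) du from 1 to 2, with antiderivative sin(u).
Back in s: F(s) = sin(exp(s)).
Then F(log(2)) - F(0) = (sin(2)) - (sin(1)) = -sin(1) + sin(2).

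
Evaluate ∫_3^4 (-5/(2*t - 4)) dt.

-5*log(2)/2

An antiderivative is F(t) = -5*log(2*t - 4)/2.
Then F(4) - F(3) = (-log(32)) - (-5*log(2)/2) = -5*log(2)/2.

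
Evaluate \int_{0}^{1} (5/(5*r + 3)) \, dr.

Let u = 5*r + 3, so du = 5 dr. When r = 0, u = 3; when r = 1, u = 8.
The integral becomes ∫ 1/u du from 3 to 8, with antiderivative log(u).
Back in r: F(r) = log(5*r + 3).
Then F(1) - F(0) = (log(8)) - (log(3)) = log(8/3).

log(8/3)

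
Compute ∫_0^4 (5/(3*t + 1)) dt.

5*log(13)/3

An antiderivative is F(t) = 5*log(3*t + 1)/3.
Then F(4) - F(0) = (5*log(13)/3) - (0) = 5*log(13)/3.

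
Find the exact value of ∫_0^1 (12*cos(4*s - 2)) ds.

Let u = 4*s - 2, so du = 4 ds. When s = 0, u = -2; when s = 1, u = 2.
The integral becomes 3·∫ cos(u) du from -2 to 2, with antiderivative 3*sin(u).
Back in s: F(s) = 3*sin(4*s - 2).
Then F(1) - F(0) = (3*sin(2)) - (-3*sin(2)) = 6*sin(2).

6*sin(2)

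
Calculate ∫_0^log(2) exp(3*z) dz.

Let u = exp(z), so du = exp(z) dz. When z = 0, u = 1; when z = log(2), u = 2.
The integral becomes ∫ u**2 du from 1 to 2, with antiderivative u**3/3.
Back in z: F(z) = exp(3*z)/3.
Then F(log(2)) - F(0) = (8/3) - (1/3) = 7/3.

7/3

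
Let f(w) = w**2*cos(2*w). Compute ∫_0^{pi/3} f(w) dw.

-pi/12 - sqrt(3)/8 + sqrt(3)*pi**2/36

Integrate by parts twice (u = w^2, dv = cos(2*w) dw).
An antiderivative is F(w) = w**2*sin(2*w)/2 + w*cos(2*w)/2 - sin(2*w)/4.
Then F(pi/3) - F(0) = (-pi/12 - sqrt(3)/8 + sqrt(3)*pi**2/36) - (0) = -pi/12 - sqrt(3)/8 + sqrt(3)*pi**2/36.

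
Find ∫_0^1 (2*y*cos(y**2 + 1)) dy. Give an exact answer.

-sin(1) + sin(2)

Let u = y**2 + 1, so du = 2*y dy. When y = 0, u = 1; when y = 1, u = 2.
The integral becomes ∫ cos(u) du from 1 to 2, with antiderivative sin(u).
Back in y: F(y) = sin(y**2 + 1).
Then F(1) - F(0) = (sin(2)) - (sin(1)) = -sin(1) + sin(2).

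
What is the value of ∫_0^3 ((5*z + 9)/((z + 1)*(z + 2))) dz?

Factor the denominator: z**2 + 3*z + 2 = (z + 2)(z + 1).
Partial fractions: (5*z + 9)/((z + 1)*(z + 2)) = 1/(z + 2) + 4/(z + 1).
An antiderivative is F(z) = 4*log(z + 1) + log(z + 2).
Then F(3) - F(0) = (log(5) + 8*log(2)) - (log(2)) = log(5) + 7*log(2).

log(5) + 7*log(2)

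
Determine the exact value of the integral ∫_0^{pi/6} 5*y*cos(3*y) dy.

Integrate by parts once (u = y, dv = 5*cos(3*y) dy).
An antiderivative is F(y) = 5*y*sin(3*y)/3 + 5*cos(3*y)/9.
Then F(pi/6) - F(0) = (5*pi/18) - (5/9) = -5/9 + 5*pi/18.

-5/9 + 5*pi/18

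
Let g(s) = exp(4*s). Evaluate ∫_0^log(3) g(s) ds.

20

Let u = exp(s), so du = exp(s) ds. When s = 0, u = 1; when s = log(3), u = 3.
The integral becomes ∫ u**3 du from 1 to 3, with antiderivative u**4/4.
Back in s: F(s) = exp(4*s)/4.
Then F(log(3)) - F(0) = (81/4) - (1/4) = 20.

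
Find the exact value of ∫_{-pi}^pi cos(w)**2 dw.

pi

Use the identity cos^2(w) = (1 + cos(2*w))/2.
An antiderivative is F(w) = w/2 + sin(2*w)/4.
Then F(pi) - F(-pi) = (pi/2) - (-pi/2) = pi.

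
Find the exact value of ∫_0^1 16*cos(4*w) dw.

4*sin(4)

Let u = 4*w, so du = 4 dw. When w = 0, u = 0; when w = 1, u = 4.
The integral becomes 4·∫ cos(u) du from 0 to 4, with antiderivative 4*sin(u).
Back in w: F(w) = 4*sin(4*w).
Then F(1) - F(0) = (4*sin(4)) - (0) = 4*sin(4).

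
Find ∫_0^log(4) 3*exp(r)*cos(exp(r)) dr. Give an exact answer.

Let u = exp(r), so du = exp(r) dr. When r = 0, u = 1; when r = log(4), u = 4.
The integral becomes 3·∫ cos(u) du from 1 to 4, with antiderivative 3*sin(u).
Back in r: F(r) = 3*sin(exp(r)).
Then F(log(4)) - F(0) = (3*sin(4)) - (3*sin(1)) = -3*sin(1) + 3*sin(4).

-3*sin(1) + 3*sin(4)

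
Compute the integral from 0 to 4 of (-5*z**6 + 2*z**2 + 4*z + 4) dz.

By the power rule, an antiderivative is F(z) = -5*z**7/7 + 2*z**3/3 + 2*z**2 + 4*z.
Then F(4) - F(0) = (-243856/21) - (0) = -243856/21.

-243856/21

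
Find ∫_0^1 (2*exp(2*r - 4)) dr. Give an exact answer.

Let u = 2*r - 4, so du = 2 dr. When r = 0, u = -4; when r = 1, u = -2.
The integral becomes ∫ exp(u) du from -4 to -2, with antiderivative exp(u).
Back in r: F(r) = exp(2*r - 4).
Then F(1) - F(0) = (exp(-2)) - (exp(-4)) = -(1 - exp(2))*exp(-4).

-(1 - exp(2))*exp(-4)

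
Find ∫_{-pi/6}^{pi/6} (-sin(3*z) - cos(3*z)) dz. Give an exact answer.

-2/3

An antiderivative is F(z) = -sin(3*z)/3 + cos(3*z)/3.
Then F(pi/6) - F(-pi/6) = (-1/3) - (1/3) = -2/3.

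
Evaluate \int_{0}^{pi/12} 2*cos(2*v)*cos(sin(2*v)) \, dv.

sin(1/2)

Let u = sin(2*v), so du = 2*cos(2*v) dv. When v = 0, u = 0; when v = pi/12, u = 1/2.
The integral becomes ∫ cos(u) du from 0 to 1/2, with antiderivative sin(u).
Back in v: F(v) = sin(sin(2*v)).
Then F(pi/12) - F(0) = (sin(1/2)) - (0) = sin(1/2).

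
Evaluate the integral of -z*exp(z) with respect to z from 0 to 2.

-exp(2) - 1

Integrate by parts once (u = z, dv = -exp(z) dz).
An antiderivative is F(z) = (-z + 1)*exp(z).
Then F(2) - F(0) = (-exp(2)) - (1) = -exp(2) - 1.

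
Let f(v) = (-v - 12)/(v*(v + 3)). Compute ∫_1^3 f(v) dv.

Factor the denominator: v**2 + 3*v = (v + 3)v.
Partial fractions: (-v - 12)/(v*(v + 3)) = 3/(v + 3) - 4/v.
An antiderivative is F(v) = -4*log(v) + 3*log(v + 3).
Then F(3) - F(1) = (log(8/3)) - (log(64)) = -log(24).

-log(24)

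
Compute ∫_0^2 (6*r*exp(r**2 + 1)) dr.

-3*exp(1)*(1 - exp(4))

Let u = r**2 + 1, so du = 2*r dr. When r = 0, u = 1; when r = 2, u = 5.
The integral becomes 3·∫ exp(u) du from 1 to 5, with antiderivative 3*exp(u).
Back in r: F(r) = 3*exp(r**2 + 1).
Then F(2) - F(0) = (3*exp(5)) - (3*exp(1)) = -3*exp(1)*(1 - exp(4)).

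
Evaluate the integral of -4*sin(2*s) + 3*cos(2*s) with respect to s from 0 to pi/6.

-1 + 3*sqrt(3)/4

An antiderivative is F(s) = 3*sin(2*s)/2 + 2*cos(2*s).
Then F(pi/6) - F(0) = (1 + 3*sqrt(3)/4) - (2) = -1 + 3*sqrt(3)/4.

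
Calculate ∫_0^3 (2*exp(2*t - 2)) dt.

-(1 - exp(6))*exp(-2)

Let u = 2*t - 2, so du = 2 dt. When t = 0, u = -2; when t = 3, u = 4.
The integral becomes ∫ exp(u) du from -2 to 4, with antiderivative exp(u).
Back in t: F(t) = exp(2*t - 2).
Then F(3) - F(0) = (exp(4)) - (exp(-2)) = -(1 - exp(6))*exp(-2).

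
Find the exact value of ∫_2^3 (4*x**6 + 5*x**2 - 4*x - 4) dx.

By the power rule, an antiderivative is F(x) = 4*x**7/7 + 5*x**3/3 - 2*x**2 - 4*x.
Then F(3) - F(2) = (8853/7) - (1480/21) = 25079/21.

25079/21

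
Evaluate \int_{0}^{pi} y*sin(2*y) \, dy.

Integrate by parts once (u = y, dv = sin(2*y) dy).
An antiderivative is F(y) = -y*cos(2*y)/2 + sin(2*y)/4.
Then F(pi) - F(0) = (-pi/2) - (0) = -pi/2.

-pi/2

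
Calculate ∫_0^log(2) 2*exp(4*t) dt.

Let u = exp(t), so du = exp(t) dt. When t = 0, u = 1; when t = log(2), u = 2.
The integral becomes 2·∫ u**3 du from 1 to 2, with antiderivative u**4/2.
Back in t: F(t) = exp(4*t)/2.
Then F(log(2)) - F(0) = (8) - (1/2) = 15/2.

15/2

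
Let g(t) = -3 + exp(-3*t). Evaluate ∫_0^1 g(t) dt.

An antiderivative is F(t) = -3*t - exp(-3*t)/3.
Then F(1) - F(0) = (-3 - exp(-3)/3) - (-1/3) = -8/3 - exp(-3)/3.

-8/3 - exp(-3)/3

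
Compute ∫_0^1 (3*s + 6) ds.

By the power rule, an antiderivative is F(s) = 3*s**2/2 + 6*s.
Then F(1) - F(0) = (15/2) - (0) = 15/2.

15/2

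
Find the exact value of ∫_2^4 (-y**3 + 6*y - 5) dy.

By the power rule, an antiderivative is F(y) = -y**4/4 + 3*y**2 - 5*y.
Then F(4) - F(2) = (-36) - (-2) = -34.

-34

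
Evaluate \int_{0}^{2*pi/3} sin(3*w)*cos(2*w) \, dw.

9/10

Use the identity sin(3*w)cos(2*w) = [sin(5*w) + sin(w)]/2.
An antiderivative is F(w) = -cos(w)/2 - cos(5*w)/10.
Then F(2*pi/3) - F(0) = (3/10) - (-3/5) = 9/10.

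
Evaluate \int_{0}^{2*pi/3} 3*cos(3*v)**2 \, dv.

pi

Use the identity cos^2(3*v) = (1 + cos(6*v))/2.
An antiderivative is F(v) = 3*v/2 + sin(6*v)/4.
Then F(2*pi/3) - F(0) = (pi) - (0) = pi.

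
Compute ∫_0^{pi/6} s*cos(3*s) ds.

-1/9 + pi/18

Integrate by parts once (u = s, dv = cos(3*s) ds).
An antiderivative is F(s) = s*sin(3*s)/3 + cos(3*s)/9.
Then F(pi/6) - F(0) = (pi/18) - (1/9) = -1/9 + pi/18.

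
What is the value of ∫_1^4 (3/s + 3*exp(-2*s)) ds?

An antiderivative is F(s) = 3*log(s) - 3*exp(-2*s)/2.
Then F(4) - F(1) = (-3*exp(-8)/2 + 6*log(2)) - (-3*exp(-2)/2) = -3*exp(-8)/2 + 3*exp(-2)/2 + 6*log(2).

-3*exp(-8)/2 + 3*exp(-2)/2 + 6*log(2)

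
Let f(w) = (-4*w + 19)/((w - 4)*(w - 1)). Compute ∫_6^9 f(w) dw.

Factor the denominator: w**2 - 5*w + 4 = (w - 1)(w - 4).
Partial fractions: (-4*w + 19)/((w - 4)*(w - 1)) = -5/(w - 1) + 1/(w - 4).
An antiderivative is F(w) = log(w - 4) - 5*log(w - 1).
Then F(9) - F(6) = (-15*log(2) + log(5)) - (-5*log(5) + log(2)) = -16*log(2) + 6*log(5).

-16*log(2) + 6*log(5)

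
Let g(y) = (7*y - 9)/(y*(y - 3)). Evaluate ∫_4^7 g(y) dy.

2*log(2) + 3*log(7)

Factor the denominator: y**2 - 3*y = y(y - 3).
Partial fractions: (7*y - 9)/(y*(y - 3)) = 3/y + 4/(y - 3).
An antiderivative is F(y) = 3*log(y) + 4*log(y - 3).
Then F(7) - F(4) = (8*log(2) + 3*log(7)) - (log(64)) = 2*log(2) + 3*log(7).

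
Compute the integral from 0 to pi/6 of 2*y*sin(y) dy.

-sqrt(3)*pi/6 + 1

Integrate by parts once (u = y, dv = 2*sin(y) dy).
An antiderivative is F(y) = -2*y*cos(y) + 2*sin(y).
Then F(pi/6) - F(0) = (-sqrt(3)*pi/6 + 1) - (0) = -sqrt(3)*pi/6 + 1.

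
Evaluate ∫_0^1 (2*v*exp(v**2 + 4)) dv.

Let u = v**2 + 4, so du = 2*v dv. When v = 0, u = 4; when v = 1, u = 5.
The integral becomes ∫ exp(u) du from 4 to 5, with antiderivative exp(u).
Back in v: F(v) = exp(v**2 + 4).
Then F(1) - F(0) = (exp(5)) - (exp(4)) = -exp(4) + exp(5).

-exp(4) + exp(5)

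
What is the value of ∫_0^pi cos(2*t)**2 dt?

Use the identity cos^2(2*t) = (1 + cos(4*t))/2.
An antiderivative is F(t) = t/2 + sin(4*t)/8.
Then F(pi) - F(0) = (pi/2) - (0) = pi/2.

pi/2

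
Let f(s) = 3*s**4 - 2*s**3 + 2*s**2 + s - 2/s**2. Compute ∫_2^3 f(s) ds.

By the power rule, an antiderivative is F(s) = 3*s**5/5 - s**4/2 + 2*s**3/3 + s**2/2 + 2/s.
Then F(3) - F(2) = (1927/15) - (293/15) = 1634/15.

1634/15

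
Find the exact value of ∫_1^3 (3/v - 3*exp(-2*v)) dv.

An antiderivative is F(v) = 3*log(v) + 3*exp(-2*v)/2.
Then F(3) - F(1) = (3*exp(-6)/2 + 3*log(3)) - (3*exp(-2)/2) = -3*exp(-2)/2 + 3*exp(-6)/2 + 3*log(3).

-3*exp(-2)/2 + 3*exp(-6)/2 + 3*log(3)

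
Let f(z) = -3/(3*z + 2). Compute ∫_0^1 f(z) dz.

log(2/5)

An antiderivative is F(z) = -log(3*z + 2).
Then F(1) - F(0) = (-log(5)) - (-log(2)) = log(2/5).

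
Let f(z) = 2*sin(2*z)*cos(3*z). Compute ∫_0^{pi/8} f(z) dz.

-4/5 + sqrt(2 - sqrt(2))/10 + sqrt(sqrt(2) + 2)/2

Use the identity sin(2*z)cos(3*z) = [sin(5*z) + sin(-z)]/2.
An antiderivative is F(z) = cos(z) - cos(5*z)/5.
Then F(pi/8) - F(0) = (sqrt(2 - sqrt(2))/10 + sqrt(sqrt(2) + 2)/2) - (4/5) = -4/5 + sqrt(2 - sqrt(2))/10 + sqrt(sqrt(2) + 2)/2.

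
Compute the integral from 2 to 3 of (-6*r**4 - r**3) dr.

-5389/20

By the power rule, an antiderivative is F(r) = -6*r**5/5 - r**4/4.
Then F(3) - F(2) = (-6237/20) - (-212/5) = -5389/20.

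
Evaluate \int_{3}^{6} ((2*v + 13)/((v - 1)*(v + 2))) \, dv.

-14*log(2) + 8*log(5)

Factor the denominator: v**2 + v - 2 = (v + 2)(v - 1).
Partial fractions: (2*v + 13)/((v - 1)*(v + 2)) = -3/(v + 2) + 5/(v - 1).
An antiderivative is F(v) = 5*log(v - 1) - 3*log(v + 2).
Then F(6) - F(3) = (-9*log(2) + 5*log(5)) - (-3*log(5) + 5*log(2)) = -14*log(2) + 8*log(5).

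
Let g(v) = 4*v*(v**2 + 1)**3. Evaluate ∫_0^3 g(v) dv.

Let u = v**2 + 1, so du = 2*v dv. When v = 0, u = 1; when v = 3, u = 10.
The integral becomes 2·∫ u**3 du from 1 to 10, with antiderivative u**4/2.
Back in v: F(v) = (v**2 + 1)**4/2.
Then F(3) - F(0) = (5000) - (1/2) = 9999/2.

9999/2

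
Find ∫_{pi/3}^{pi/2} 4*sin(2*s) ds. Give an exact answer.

1

An antiderivative is F(s) = -2*cos(2*s).
Then F(pi/2) - F(pi/3) = (2) - (1) = 1.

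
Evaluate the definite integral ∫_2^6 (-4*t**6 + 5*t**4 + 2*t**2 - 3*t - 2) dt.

-3193336/21

By the power rule, an antiderivative is F(t) = -4*t**7/7 + t**5 + 2*t**3/3 - 3*t**2/2 - 2*t.
Then F(6) - F(2) = (-1064766/7) - (-962/21) = -3193336/21.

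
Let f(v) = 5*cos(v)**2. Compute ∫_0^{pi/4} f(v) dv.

5/4 + 5*pi/8

Use the identity cos^2(v) = (1 + cos(2*v))/2.
An antiderivative is F(v) = 5*v/2 + 5*sin(2*v)/4.
Then F(pi/4) - F(0) = (5/4 + 5*pi/8) - (0) = 5/4 + 5*pi/8.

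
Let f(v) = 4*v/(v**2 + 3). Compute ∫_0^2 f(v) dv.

Let u = v**2 + 3, so du = 2*v dv. When v = 0, u = 3; when v = 2, u = 7.
The integral becomes 2·∫ 1/u du from 3 to 7, with antiderivative 2*log(u).
Back in v: F(v) = 2*log(v**2 + 3).
Then F(2) - F(0) = (log(49)) - (log(9)) = log(49/9).

log(49/9)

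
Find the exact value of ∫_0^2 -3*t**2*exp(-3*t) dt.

-2/9 + 50*exp(-6)/9

Integrate by parts twice (u = t^2, dv = -3*exp(-3*t) dt).
An antiderivative is F(t) = (9*t**2 + 6*t + 2)*exp(-3*t)/9.
Then F(2) - F(0) = (50*exp(-6)/9) - (2/9) = -2/9 + 50*exp(-6)/9.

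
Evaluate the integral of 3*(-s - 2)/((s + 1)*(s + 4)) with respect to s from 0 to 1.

log(8/25)

Factor the denominator: s**2 + 5*s + 4 = (s + 4)(s + 1).
Partial fractions: 3*(-s - 2)/((s + 1)*(s + 4)) = -2/(s + 4) - 1/(s + 1).
An antiderivative is F(s) = -log(s + 1) - 2*log(s + 4).
Then F(1) - F(0) = (-log(50)) - (-log(16)) = log(8/25).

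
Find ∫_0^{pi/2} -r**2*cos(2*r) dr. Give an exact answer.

pi/4

Integrate by parts twice (u = r^2, dv = -cos(2*r) dr).
An antiderivative is F(r) = -r**2*sin(2*r)/2 - r*cos(2*r)/2 + sin(2*r)/4.
Then F(pi/2) - F(0) = (pi/4) - (0) = pi/4.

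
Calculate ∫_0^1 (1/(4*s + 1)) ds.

An antiderivative is F(s) = log(4*s + 1)/4.
Then F(1) - F(0) = (log(5)/4) - (0) = log(5)/4.

log(5)/4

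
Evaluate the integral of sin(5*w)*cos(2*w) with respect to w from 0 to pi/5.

5*sqrt(5)/84 + 5/28

Use the identity sin(5*w)cos(2*w) = [sin(7*w) + sin(3*w)]/2.
An antiderivative is F(w) = -cos(3*w)/6 - cos(7*w)/14.
Then F(pi/5) - F(0) = (-5/84 + 5*sqrt(5)/84) - (-5/21) = 5*sqrt(5)/84 + 5/28.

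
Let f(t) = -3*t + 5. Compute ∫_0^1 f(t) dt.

7/2

By the power rule, an antiderivative is F(t) = -3*t**2/2 + 5*t.
Then F(1) - F(0) = (7/2) - (0) = 7/2.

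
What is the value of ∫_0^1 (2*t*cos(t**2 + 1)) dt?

-sin(1) + sin(2)

Let u = t**2 + 1, so du = 2*t dt. When t = 0, u = 1; when t = 1, u = 2.
The integral becomes ∫ cos(u) du from 1 to 2, with antiderivative sin(u).
Back in t: F(t) = sin(t**2 + 1).
Then F(1) - F(0) = (sin(2)) - (sin(1)) = -sin(1) + sin(2).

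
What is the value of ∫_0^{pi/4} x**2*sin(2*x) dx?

Integrate by parts twice (u = x^2, dv = sin(2*x) dx).
An antiderivative is F(x) = -x**2*cos(2*x)/2 + x*sin(2*x)/2 + cos(2*x)/4.
Then F(pi/4) - F(0) = (pi/8) - (1/4) = -1/4 + pi/8.

-1/4 + pi/8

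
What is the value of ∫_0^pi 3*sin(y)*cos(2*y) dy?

-2

Use the identity sin(y)cos(2*y) = [sin(3*y) + sin(-y)]/2.
An antiderivative is F(y) = 3*cos(y)/2 - cos(3*y)/2.
Then F(pi) - F(0) = (-1) - (1) = -2.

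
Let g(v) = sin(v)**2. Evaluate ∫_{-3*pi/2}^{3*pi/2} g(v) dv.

3*pi/2

Use the identity sin^2(v) = (1 - cos(2*v))/2.
An antiderivative is F(v) = v/2 - sin(2*v)/4.
Then F(3*pi/2) - F(-3*pi/2) = (3*pi/4) - (-3*pi/4) = 3*pi/2.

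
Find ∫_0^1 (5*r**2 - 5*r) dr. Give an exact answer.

By the power rule, an antiderivative is F(r) = 5*r**3/3 - 5*r**2/2.
Then F(1) - F(0) = (-5/6) - (0) = -5/6.

-5/6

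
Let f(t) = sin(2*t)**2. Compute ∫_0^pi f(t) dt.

pi/2

Use the identity sin^2(2*t) = (1 - cos(4*t))/2.
An antiderivative is F(t) = t/2 - sin(4*t)/8.
Then F(pi) - F(0) = (pi/2) - (0) = pi/2.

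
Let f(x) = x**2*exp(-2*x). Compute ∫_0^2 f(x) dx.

Integrate by parts twice (u = x^2, dv = exp(-2*x) dx).
An antiderivative is F(x) = (-2*x**2 - 2*x - 1)*exp(-2*x)/4.
Then F(2) - F(0) = (-13*exp(-4)/4) - (-1/4) = (-13 + exp(4))*exp(-4)/4.

(-13 + exp(4))*exp(-4)/4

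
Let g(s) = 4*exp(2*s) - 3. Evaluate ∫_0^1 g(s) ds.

-5 + 2*exp(2)

An antiderivative is F(s) = 2*exp(2*s) - 3*s.
Then F(1) - F(0) = (-3 + 2*exp(2)) - (2) = -5 + 2*exp(2).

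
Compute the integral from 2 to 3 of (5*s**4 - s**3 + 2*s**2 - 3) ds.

By the power rule, an antiderivative is F(s) = s**5 - s**4/4 + 2*s**3/3 - 3*s.
Then F(3) - F(2) = (927/4) - (82/3) = 2453/12.

2453/12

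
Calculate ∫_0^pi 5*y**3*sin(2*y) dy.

Integrate by parts 3 times (u = y^3, dv = 5*sin(2*y) dy).
An antiderivative is F(y) = -5*y**3*cos(2*y)/2 + 15*y**2*sin(2*y)/4 + 15*y*cos(2*y)/4 - 15*sin(2*y)/8.
Then F(pi) - F(0) = (5*pi*(3 - 2*pi**2)/4) - (0) = 5*pi*(3 - 2*pi**2)/4.

5*pi*(3 - 2*pi**2)/4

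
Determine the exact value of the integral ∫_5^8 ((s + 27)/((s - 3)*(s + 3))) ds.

Factor the denominator: s**2 - 9 = (s + 3)(s - 3).
Partial fractions: (s + 27)/((s - 3)*(s + 3)) = -4/(s + 3) + 5/(s - 3).
An antiderivative is F(s) = 5*log(s - 3) - 4*log(s + 3).
Then F(8) - F(5) = (-4*log(11) + 5*log(5)) - (-7*log(2)) = -4*log(11) + 7*log(2) + 5*log(5).

-4*log(11) + 7*log(2) + 5*log(5)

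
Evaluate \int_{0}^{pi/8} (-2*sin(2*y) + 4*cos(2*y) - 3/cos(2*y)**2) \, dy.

-5/2 + 3*sqrt(2)/2

An antiderivative is F(y) = 2*sin(2*y) + cos(2*y) - 3*tan(2*y)/2.
Then F(pi/8) - F(0) = (-3/2 + 3*sqrt(2)/2) - (1) = -5/2 + 3*sqrt(2)/2.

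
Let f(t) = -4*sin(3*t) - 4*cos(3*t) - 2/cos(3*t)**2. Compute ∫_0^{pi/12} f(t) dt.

An antiderivative is F(t) = -4*sin(3*t)/3 + 4*cos(3*t)/3 - 2*tan(3*t)/3.
Then F(pi/12) - F(0) = (-2/3) - (4/3) = -2.

-2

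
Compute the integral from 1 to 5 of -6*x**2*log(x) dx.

248/3 - 250*log(5)

Integrate by parts once (u = ln x, dv = -6*x**2 dx).
An antiderivative is F(x) = -2*x**3*(3*log(x) - 1)/3.
Then F(5) - F(1) = (250/3 - 250*log(5)) - (2/3) = 248/3 - 250*log(5).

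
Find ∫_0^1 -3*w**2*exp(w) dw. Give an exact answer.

Integrate by parts twice (u = w^2, dv = -3*exp(w) dw).
An antiderivative is F(w) = (-3*w**2 + 6*w - 6)*exp(w).
Then F(1) - F(0) = (-3*E) - (-6) = 6 - 3*E.

6 - 3*E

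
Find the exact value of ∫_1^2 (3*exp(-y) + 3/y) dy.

An antiderivative is F(y) = 3*log(y) - 3*exp(-y).
Then F(2) - F(1) = (-3*exp(-2) + 3*log(2)) - (-3*exp(-1)) = -3*exp(-2) + 3*exp(-1) + 3*log(2).

-3*exp(-2) + 3*exp(-1) + 3*log(2)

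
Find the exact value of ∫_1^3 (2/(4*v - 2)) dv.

An antiderivative is F(v) = log(4*v - 2)/2.
Then F(3) - F(1) = (log(10)/2) - (log(2)/2) = log(5)/2.

log(5)/2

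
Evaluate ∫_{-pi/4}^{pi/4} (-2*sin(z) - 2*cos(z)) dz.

-2*sqrt(2)

An antiderivative is F(z) = -2*sin(z) + 2*cos(z).
Then F(pi/4) - F(-pi/4) = (0) - (2*sqrt(2)) = -2*sqrt(2).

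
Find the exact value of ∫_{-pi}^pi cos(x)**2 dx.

pi

Use the identity cos^2(x) = (1 + cos(2*x))/2.
An antiderivative is F(x) = x/2 + sin(2*x)/4.
Then F(pi) - F(-pi) = (pi/2) - (-pi/2) = pi.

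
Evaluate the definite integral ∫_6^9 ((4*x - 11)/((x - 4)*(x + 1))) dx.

Factor the denominator: x**2 - 3*x - 4 = (x + 1)(x - 4).
Partial fractions: (4*x - 11)/((x - 4)*(x + 1)) = 3/(x + 1) + 1/(x - 4).
An antiderivative is F(x) = log(x - 4) + 3*log(x + 1).
Then F(9) - F(6) = (3*log(2) + 4*log(5)) - (log(2) + 3*log(7)) = -3*log(7) + 2*log(2) + 4*log(5).

-3*log(7) + 2*log(2) + 4*log(5)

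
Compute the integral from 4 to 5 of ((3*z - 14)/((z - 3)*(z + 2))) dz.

Factor the denominator: z**2 - z - 6 = (z + 2)(z - 3).
Partial fractions: (3*z - 14)/((z - 3)*(z + 2)) = 4/(z + 2) - 1/(z - 3).
An antiderivative is F(z) = -log(z - 3) + 4*log(z + 2).
Then F(5) - F(4) = (-log(2) + 4*log(7)) - (4*log(2) + 4*log(3)) = -4*log(3) - 5*log(2) + 4*log(7).

-4*log(3) - 5*log(2) + 4*log(7)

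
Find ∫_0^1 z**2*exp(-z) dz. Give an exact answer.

2 - 5*exp(-1)

Integrate by parts twice (u = z^2, dv = exp(-z) dz).
An antiderivative is F(z) = (-z**2 - 2*z - 2)*exp(-z).
Then F(1) - F(0) = (-5*exp(-1)) - (-2) = 2 - 5*exp(-1).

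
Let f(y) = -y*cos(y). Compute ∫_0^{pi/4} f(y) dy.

-sqrt(2)/2 - sqrt(2)*pi/8 + 1

Integrate by parts once (u = y, dv = -cos(y) dy).
An antiderivative is F(y) = -y*sin(y) - cos(y).
Then F(pi/4) - F(0) = (sqrt(2)*(-4 - pi)/8) - (-1) = -sqrt(2)/2 - sqrt(2)*pi/8 + 1.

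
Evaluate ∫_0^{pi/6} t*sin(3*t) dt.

1/9

Integrate by parts once (u = t, dv = sin(3*t) dt).
An antiderivative is F(t) = -t*cos(3*t)/3 + sin(3*t)/9.
Then F(pi/6) - F(0) = (1/9) - (0) = 1/9.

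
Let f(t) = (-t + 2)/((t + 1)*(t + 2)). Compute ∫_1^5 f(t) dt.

-4*log(7) + 7*log(3)

Factor the denominator: t**2 + 3*t + 2 = (t + 2)(t + 1).
Partial fractions: (-t + 2)/((t + 1)*(t + 2)) = -4/(t + 2) + 3/(t + 1).
An antiderivative is F(t) = 3*log(t + 1) - 4*log(t + 2).
Then F(5) - F(1) = (-4*log(7) + 3*log(2) + 3*log(3)) - (log(8/81)) = -4*log(7) + 7*log(3).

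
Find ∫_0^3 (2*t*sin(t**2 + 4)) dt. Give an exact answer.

Let u = t**2 + 4, so du = 2*t dt. When t = 0, u = 4; when t = 3, u = 13.
The integral becomes ∫ sin(u) du from 4 to 13, with antiderivative -cos(u).
Back in t: F(t) = -cos(t**2 + 4).
Then F(3) - F(0) = (-cos(13)) - (-cos(4)) = -cos(13) + cos(4).

-cos(13) + cos(4)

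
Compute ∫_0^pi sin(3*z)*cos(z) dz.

0

Use the identity sin(3*z)cos(z) = [sin(4*z) + sin(2*z)]/2.
An antiderivative is F(z) = -cos(2*z)/4 - cos(4*z)/8.
Then F(pi) - F(0) = (-3/8) - (-3/8) = 0.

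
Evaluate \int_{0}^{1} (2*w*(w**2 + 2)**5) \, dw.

Let u = w**2 + 2, so du = 2*w dw. When w = 0, u = 2; when w = 1, u = 3.
The integral becomes ∫ u**5 du from 2 to 3, with antiderivative u**6/6.
Back in w: F(w) = (w**2 + 2)**6/6.
Then F(1) - F(0) = (243/2) - (32/3) = 665/6.

665/6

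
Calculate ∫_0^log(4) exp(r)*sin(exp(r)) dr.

Let u = exp(r), so du = exp(r) dr. When r = 0, u = 1; when r = log(4), u = 4.
The integral becomes ∫ sin(u) du from 1 to 4, with antiderivative -cos(u).
Back in r: F(r) = -cos(exp(r)).
Then F(log(4)) - F(0) = (-cos(4)) - (-cos(1)) = cos(1) - cos(4).

cos(1) - cos(4)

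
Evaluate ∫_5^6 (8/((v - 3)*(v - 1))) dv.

-4*log(5) + 4*log(2) + 4*log(3)

Factor the denominator: v**2 - 4*v + 3 = (v - 1)(v - 3).
Partial fractions: 8/((v - 3)*(v - 1)) = -4/(v - 1) + 4/(v - 3).
An antiderivative is F(v) = 4*log(v - 3) - 4*log(v - 1).
Then F(6) - F(5) = (-4*log(5) + 4*log(3)) - (-log(16)) = -4*log(5) + 4*log(2) + 4*log(3).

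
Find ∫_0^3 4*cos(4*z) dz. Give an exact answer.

sin(12)

Let u = 4*z, so du = 4 dz. When z = 0, u = 0; when z = 3, u = 12.
The integral becomes ∫ cos(u) du from 0 to 12, with antiderivative sin(u).
Back in z: F(z) = sin(4*z).
Then F(3) - F(0) = (sin(12)) - (0) = sin(12).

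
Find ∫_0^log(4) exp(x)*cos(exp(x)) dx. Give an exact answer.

-sin(1) + sin(4)

Let u = exp(x), so du = exp(x) dx. When x = 0, u = 1; when x = log(4), u = 4.
The integral becomes ∫ cos(u) du from 1 to 4, with antiderivative sin(u).
Back in x: F(x) = sin(exp(x)).
Then F(log(4)) - F(0) = (sin(4)) - (sin(1)) = -sin(1) + sin(4).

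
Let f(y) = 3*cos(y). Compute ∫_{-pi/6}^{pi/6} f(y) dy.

3

An antiderivative is F(y) = 3*sin(y).
Then F(pi/6) - F(-pi/6) = (3/2) - (-3/2) = 3.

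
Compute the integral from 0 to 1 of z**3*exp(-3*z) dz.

Integrate by parts 3 times (u = z^3, dv = exp(-3*z) dz).
An antiderivative is F(z) = (-9*z**3 - 9*z**2 - 6*z - 2)*exp(-3*z)/27.
Then F(1) - F(0) = (-26*exp(-3)/27) - (-2/27) = 2/27 - 26*exp(-3)/27.

2/27 - 26*exp(-3)/27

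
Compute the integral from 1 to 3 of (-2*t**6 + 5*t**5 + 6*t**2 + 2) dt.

800/21

By the power rule, an antiderivative is F(t) = -2*t**7/7 + 5*t**6/6 + 2*t**3 + 2*t.
Then F(3) - F(1) = (597/14) - (191/42) = 800/21.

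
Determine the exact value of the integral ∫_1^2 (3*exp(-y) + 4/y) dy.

An antiderivative is F(y) = 4*log(y) - 3*exp(-y).
Then F(2) - F(1) = (-3*exp(-2) + 4*log(2)) - (-3*exp(-1)) = -3*exp(-2) + 3*exp(-1) + 4*log(2).

-3*exp(-2) + 3*exp(-1) + 4*log(2)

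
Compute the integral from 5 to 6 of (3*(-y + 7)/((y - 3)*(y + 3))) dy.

-8*log(3) + 13*log(2)

Factor the denominator: y**2 - 9 = (y + 3)(y - 3).
Partial fractions: 3*(-y + 7)/((y - 3)*(y + 3)) = -5/(y + 3) + 2/(y - 3).
An antiderivative is F(y) = 2*log(y - 3) - 5*log(y + 3).
Then F(6) - F(5) = (-8*log(3)) - (-13*log(2)) = -8*log(3) + 13*log(2).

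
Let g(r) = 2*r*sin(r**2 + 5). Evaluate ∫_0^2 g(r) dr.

Let u = r**2 + 5, so du = 2*r dr. When r = 0, u = 5; when r = 2, u = 9.
The integral becomes ∫ sin(u) du from 5 to 9, with antiderivative -cos(u).
Back in r: F(r) = -cos(r**2 + 5).
Then F(2) - F(0) = (-cos(9)) - (-cos(5)) = cos(5) - cos(9).

cos(5) - cos(9)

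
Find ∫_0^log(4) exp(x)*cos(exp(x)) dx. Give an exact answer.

-sin(1) + sin(4)

Let u = exp(x), so du = exp(x) dx. When x = 0, u = 1; when x = log(4), u = 4.
The integral becomes ∫ cos(u) du from 1 to 4, with antiderivative sin(u).
Back in x: F(x) = sin(exp(x)).
Then F(log(4)) - F(0) = (sin(4)) - (sin(1)) = -sin(1) + sin(4).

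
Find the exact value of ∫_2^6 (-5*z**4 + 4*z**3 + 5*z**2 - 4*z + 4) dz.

-18496/3

By the power rule, an antiderivative is F(z) = -z**5 + z**4 + 5*z**3/3 - 2*z**2 + 4*z.
Then F(6) - F(2) = (-6168) - (-8/3) = -18496/3.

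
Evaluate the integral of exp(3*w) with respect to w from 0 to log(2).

7/3

Let u = exp(w), so du = exp(w) dw. When w = 0, u = 1; when w = log(2), u = 2.
The integral becomes ∫ u**2 du from 1 to 2, with antiderivative u**3/3.
Back in w: F(w) = exp(3*w)/3.
Then F(log(2)) - F(0) = (8/3) - (1/3) = 7/3.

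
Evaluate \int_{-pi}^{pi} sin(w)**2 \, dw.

pi

Use the identity sin^2(w) = (1 - cos(2*w))/2.
An antiderivative is F(w) = w/2 - sin(2*w)/4.
Then F(pi) - F(-pi) = (pi/2) - (-pi/2) = pi.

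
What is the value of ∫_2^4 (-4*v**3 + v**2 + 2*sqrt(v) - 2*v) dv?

By the power rule, an antiderivative is F(v) = -v**4 + 4*v**(3/2)/3 + v**3/3 - v**2.
Then F(4) - F(2) = (-240) - (-52/3 + 8*sqrt(2)/3) = -668/3 - 8*sqrt(2)/3.

-668/3 - 8*sqrt(2)/3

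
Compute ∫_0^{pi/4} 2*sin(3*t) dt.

sqrt(2)/3 + 2/3

An antiderivative is F(t) = -2*cos(3*t)/3.
Then F(pi/4) - F(0) = (sqrt(2)/3) - (-2/3) = sqrt(2)/3 + 2/3.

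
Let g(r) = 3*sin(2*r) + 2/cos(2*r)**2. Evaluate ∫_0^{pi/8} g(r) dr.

An antiderivative is F(r) = -3*cos(2*r)/2 + tan(2*r).
Then F(pi/8) - F(0) = (1 - 3*sqrt(2)/4) - (-3/2) = 5/2 - 3*sqrt(2)/4.

5/2 - 3*sqrt(2)/4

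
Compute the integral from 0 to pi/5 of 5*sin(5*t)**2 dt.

pi/2

Use the identity sin^2(5*t) = (1 - cos(10*t))/2.
An antiderivative is F(t) = 5*t/2 - sin(10*t)/4.
Then F(pi/5) - F(0) = (pi/2) - (0) = pi/2.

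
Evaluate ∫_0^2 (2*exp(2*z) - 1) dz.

An antiderivative is F(z) = exp(2*z) - z.
Then F(2) - F(0) = (-2 + exp(4)) - (1) = -3 + exp(4).

-3 + exp(4)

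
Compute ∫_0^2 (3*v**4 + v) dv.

By the power rule, an antiderivative is F(v) = 3*v**5/5 + v**2/2.
Then F(2) - F(0) = (106/5) - (0) = 106/5.

106/5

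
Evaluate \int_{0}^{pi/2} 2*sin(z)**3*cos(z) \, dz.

Let u = sin(z), so du = cos(z) dz. When z = 0, u = 0; when z = pi/2, u = 1.
The integral becomes 2·∫ u**3 du from 0 to 1, with antiderivative u**4/2.
Back in z: F(z) = sin(z)**4/2.
Then F(pi/2) - F(0) = (1/2) - (0) = 1/2.

1/2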